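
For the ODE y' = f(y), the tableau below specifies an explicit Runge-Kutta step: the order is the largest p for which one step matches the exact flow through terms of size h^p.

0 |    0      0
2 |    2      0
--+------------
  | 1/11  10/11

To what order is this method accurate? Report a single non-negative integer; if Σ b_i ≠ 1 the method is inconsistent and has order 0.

1

b = (1/11, 10/11)
c = (0, 2)
Σ b_i: 1/11·1 + 10/11·1 = 1 ✓
b·c: 10/11·2 = 20/11 ≠ 1/2 ⇒ order 1.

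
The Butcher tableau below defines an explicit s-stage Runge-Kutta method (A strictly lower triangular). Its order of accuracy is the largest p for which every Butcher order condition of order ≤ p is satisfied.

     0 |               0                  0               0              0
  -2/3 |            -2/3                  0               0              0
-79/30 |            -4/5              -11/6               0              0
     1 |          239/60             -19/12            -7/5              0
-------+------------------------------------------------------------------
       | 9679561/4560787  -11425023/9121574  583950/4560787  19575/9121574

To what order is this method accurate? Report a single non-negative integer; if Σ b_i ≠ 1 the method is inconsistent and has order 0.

3

b = (9679561/4560787, -11425023/9121574, 583950/4560787, 19575/9121574)
c = (0, -2/3, -79/30, 1)
Ac = (0, 0, 11/9, 1067/225)
Σ b_i: 9679561/4560787·1 + (-11425023/9121574)·1 + 583950/4560787·1 + 19575/9121574·1 = 1 ✓
b·c: (-11425023/9121574)·(-2/3) + 583950/4560787·(-79/30) + 19575/9121574·1 = 1/2 ✓
b·c²: (-11425023/9121574)·4/9 + 583950/4560787·6241/900 + 19575/9121574·1 = 1/3 ✓
b·Ac: 583950/4560787·11/9 + 19575/9121574·1067/225 = 1/6 ✓
b·c³: (-11425023/9121574)·(-8/27) + 583950/4560787·(-493039/27000) + 19575/9121574·1 = -1612971797/820941660 ≠ 1/4 ⇒ order 3.
b·(c∘Ac): 583950/4560787·(-869/270) + 19575/9121574·1067/225 = -2999519/7463106 ≠ 1/8
b·Ac²: 583950/4560787·(-22/27) + 19575/9121574·(-140561/13500) = -29711203/234554760 ≠ 1/12
b·A²c: 19575/9121574·(-77/45) = -435/118462 ≠ 1/24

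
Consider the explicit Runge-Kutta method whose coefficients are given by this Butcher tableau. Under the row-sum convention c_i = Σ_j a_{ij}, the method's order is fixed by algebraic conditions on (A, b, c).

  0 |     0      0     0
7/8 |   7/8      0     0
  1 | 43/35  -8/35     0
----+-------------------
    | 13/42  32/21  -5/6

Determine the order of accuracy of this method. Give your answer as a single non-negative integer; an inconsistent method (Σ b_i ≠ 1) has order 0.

3

b = (13/42, 32/21, -5/6)
c = (0, 7/8, 1)
Ac = (0, 0, -1/5)
Σ b_i: 13/42·1 + 32/21·1 + (-5/6)·1 = 1 ✓
b·c: 32/21·7/8 + (-5/6)·1 = 1/2 ✓
b·c²: 32/21·49/64 + (-5/6)·1 = 1/3 ✓
b·Ac: (-5/6)·(-1/5) = 1/6 ✓; 3 stages ⇒ order 3.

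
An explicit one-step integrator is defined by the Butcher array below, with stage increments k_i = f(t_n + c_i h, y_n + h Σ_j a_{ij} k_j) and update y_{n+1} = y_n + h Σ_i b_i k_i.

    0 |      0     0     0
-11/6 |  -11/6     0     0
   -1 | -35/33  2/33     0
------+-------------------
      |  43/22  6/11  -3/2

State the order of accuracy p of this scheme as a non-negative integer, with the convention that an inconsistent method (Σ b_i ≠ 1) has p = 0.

b = (43/22, 6/11, -3/2)
c = (0, -11/6, -1)
Ac = (0, 0, -1/9)
Σ b_i: 43/22·1 + 6/11·1 + (-3/2)·1 = 1 ✓
b·c: 6/11·(-11/6) + (-3/2)·(-1) = 1/2 ✓
b·c²: 6/11·121/36 + (-3/2)·1 = 1/3 ✓
b·Ac: (-3/2)·(-1/9) = 1/6 ✓; 3 stages ⇒ order 3.

3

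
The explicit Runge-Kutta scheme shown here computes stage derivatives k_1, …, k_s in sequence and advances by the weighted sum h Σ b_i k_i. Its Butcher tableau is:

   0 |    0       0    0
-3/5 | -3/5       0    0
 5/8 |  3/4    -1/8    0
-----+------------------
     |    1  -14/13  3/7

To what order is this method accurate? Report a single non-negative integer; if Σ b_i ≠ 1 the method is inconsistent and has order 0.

b = (1, -14/13, 3/7)
c = (0, -3/5, 5/8)
Ac = (0, 0, 3/40)
Σ b_i: 1·1 + (-14/13)·1 + 3/7·1 = 32/91 ≠ 1 ⇒ order 0.

0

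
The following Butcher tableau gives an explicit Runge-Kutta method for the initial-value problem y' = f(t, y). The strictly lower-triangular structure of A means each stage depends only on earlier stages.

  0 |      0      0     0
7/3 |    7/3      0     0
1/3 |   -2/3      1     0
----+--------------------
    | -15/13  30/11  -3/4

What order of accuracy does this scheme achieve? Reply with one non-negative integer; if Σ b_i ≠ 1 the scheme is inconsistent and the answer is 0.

b = (-15/13, 30/11, -3/4)
c = (0, 7/3, 1/3)
Ac = (0, 0, 7/3)
Σ b_i: (-15/13)·1 + 30/11·1 + (-3/4)·1 = 471/572 ≠ 1 ⇒ order 0.

0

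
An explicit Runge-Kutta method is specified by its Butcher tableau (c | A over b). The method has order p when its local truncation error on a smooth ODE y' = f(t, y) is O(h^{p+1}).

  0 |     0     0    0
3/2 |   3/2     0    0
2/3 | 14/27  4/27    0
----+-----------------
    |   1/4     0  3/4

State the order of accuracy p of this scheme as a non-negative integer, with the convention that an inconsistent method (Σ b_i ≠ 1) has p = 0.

b = (1/4, 0, 3/4)
c = (0, 3/2, 2/3)
Ac = (0, 0, 2/9)
Σ b_i: 1/4·1 + 3/4·1 = 1 ✓
b·c: 3/4·2/3 = 1/2 ✓
b·c²: 3/4·4/9 = 1/3 ✓
b·Ac: 3/4·2/9 = 1/6 ✓; 3 stages ⇒ order 3.

3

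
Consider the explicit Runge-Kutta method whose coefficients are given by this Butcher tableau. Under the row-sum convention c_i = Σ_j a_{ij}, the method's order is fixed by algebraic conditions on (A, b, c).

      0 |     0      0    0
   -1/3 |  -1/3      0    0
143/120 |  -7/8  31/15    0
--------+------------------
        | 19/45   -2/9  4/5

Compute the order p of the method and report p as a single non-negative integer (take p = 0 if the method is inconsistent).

1

b = (19/45, -2/9, 4/5)
c = (0, -1/3, 143/120)
Ac = (0, 0, -31/45)
Σ b_i: 19/45·1 + (-2/9)·1 + 4/5·1 = 1 ✓
b·c: (-2/9)·(-1/3) + 4/5·143/120 = 1387/1350 ≠ 1/2 ⇒ order 1.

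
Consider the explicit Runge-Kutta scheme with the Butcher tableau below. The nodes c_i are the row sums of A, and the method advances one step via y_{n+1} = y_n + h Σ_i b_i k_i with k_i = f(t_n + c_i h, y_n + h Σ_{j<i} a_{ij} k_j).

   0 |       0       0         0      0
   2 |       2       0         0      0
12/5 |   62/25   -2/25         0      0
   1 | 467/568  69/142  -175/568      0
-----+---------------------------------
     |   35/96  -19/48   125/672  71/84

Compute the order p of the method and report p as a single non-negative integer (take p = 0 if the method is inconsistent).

4

b = (35/96, -19/48, 125/672, 71/84)
c = (0, 2, 12/5, 1)
Ac = (0, 0, -4/25, 33/142)
Σ b_i: 35/96·1 + (-19/48)·1 + 125/672·1 + 71/84·1 = 1 ✓
b·c: (-19/48)·2 + 125/672·12/5 + 71/84·1 = 1/2 ✓
b·c²: (-19/48)·4 + 125/672·144/25 + 71/84·1 = 1/3 ✓
b·Ac: 125/672·(-4/25) + 71/84·33/142 = 1/6 ✓
b·c³: (-19/48)·8 + 125/672·1728/125 + 71/84·1 = 1/4 ✓
b·(c∘Ac): 125/672·(-48/125) + 71/84·33/142 = 1/8 ✓
b·Ac²: 125/672·(-8/25) + 71/84·12/71 = 1/12 ✓
b·A²c: 71/84·7/142 = 1/24 ✓; 4 stages ⇒ order 4.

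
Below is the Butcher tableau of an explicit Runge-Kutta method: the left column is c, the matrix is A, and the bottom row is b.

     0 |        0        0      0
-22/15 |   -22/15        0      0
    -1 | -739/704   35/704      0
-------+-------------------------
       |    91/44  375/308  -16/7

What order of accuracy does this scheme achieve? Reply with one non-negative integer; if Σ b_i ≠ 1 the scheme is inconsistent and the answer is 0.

3

b = (91/44, 375/308, -16/7)
c = (0, -22/15, -1)
Ac = (0, 0, -7/96)
Σ b_i: 91/44·1 + 375/308·1 + (-16/7)·1 = 1 ✓
b·c: 375/308·(-22/15) + (-16/7)·(-1) = 1/2 ✓
b·c²: 375/308·484/225 + (-16/7)·1 = 1/3 ✓
b·Ac: (-16/7)·(-7/96) = 1/6 ✓; 3 stages ⇒ order 3.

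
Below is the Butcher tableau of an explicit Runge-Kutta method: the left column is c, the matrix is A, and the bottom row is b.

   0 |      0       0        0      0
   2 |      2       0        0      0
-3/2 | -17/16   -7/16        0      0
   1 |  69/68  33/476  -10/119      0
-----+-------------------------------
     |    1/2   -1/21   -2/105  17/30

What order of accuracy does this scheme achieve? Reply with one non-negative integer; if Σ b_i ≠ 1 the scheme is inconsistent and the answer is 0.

b = (1/2, -1/21, -2/105, 17/30)
c = (0, 2, -3/2, 1)
Ac = (0, 0, -7/8, 9/34)
Σ b_i: 1/2·1 + (-1/21)·1 + (-2/105)·1 + 17/30·1 = 1 ✓
b·c: (-1/21)·2 + (-2/105)·(-3/2) + 17/30·1 = 1/2 ✓
b·c²: (-1/21)·4 + (-2/105)·9/4 + 17/30·1 = 1/3 ✓
b·Ac: (-2/105)·(-7/8) + 17/30·9/34 = 1/6 ✓
b·c³: (-1/21)·8 + (-2/105)·(-27/8) + 17/30·1 = 1/4 ✓
b·(c∘Ac): (-2/105)·21/16 + 17/30·9/34 = 1/8 ✓
b·Ac²: (-2/105)·(-7/4) + 17/30·3/34 = 1/12 ✓
b·A²c: 17/30·5/68 = 1/24 ✓; 4 stages ⇒ order 4.

4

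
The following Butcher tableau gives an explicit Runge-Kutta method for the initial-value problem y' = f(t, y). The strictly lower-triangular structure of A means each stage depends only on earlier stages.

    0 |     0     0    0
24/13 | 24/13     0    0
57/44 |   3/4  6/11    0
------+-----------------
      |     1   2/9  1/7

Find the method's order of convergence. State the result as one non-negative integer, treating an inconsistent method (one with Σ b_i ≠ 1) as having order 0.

0

b = (1, 2/9, 1/7)
c = (0, 24/13, 57/44)
Ac = (0, 0, 144/143)
Σ b_i: 1·1 + 2/9·1 + 1/7·1 = 86/63 ≠ 1 ⇒ order 0.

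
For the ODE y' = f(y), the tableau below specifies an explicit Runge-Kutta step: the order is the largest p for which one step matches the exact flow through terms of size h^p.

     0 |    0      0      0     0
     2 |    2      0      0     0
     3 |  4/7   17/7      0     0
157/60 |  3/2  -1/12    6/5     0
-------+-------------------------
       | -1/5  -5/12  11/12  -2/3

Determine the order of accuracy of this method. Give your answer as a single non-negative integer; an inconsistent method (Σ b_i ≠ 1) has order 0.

0

b = (-1/5, -5/12, 11/12, -2/3)
c = (0, 2, 3, 157/60)
Ac = (0, 0, 34/7, 103/30)
Σ b_i: (-1/5)·1 + (-5/12)·1 + 11/12·1 + (-2/3)·1 = -11/30 ≠ 1 ⇒ order 0.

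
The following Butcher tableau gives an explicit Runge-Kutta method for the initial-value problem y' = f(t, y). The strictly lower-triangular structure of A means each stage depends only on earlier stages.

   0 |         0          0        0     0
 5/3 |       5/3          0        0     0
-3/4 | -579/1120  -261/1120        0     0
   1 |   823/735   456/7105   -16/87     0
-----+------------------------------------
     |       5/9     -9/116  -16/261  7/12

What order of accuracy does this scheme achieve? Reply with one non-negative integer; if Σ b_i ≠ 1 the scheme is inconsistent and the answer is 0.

b = (5/9, -9/116, -16/261, 7/12)
c = (0, 5/3, -3/4, 1)
Ac = (0, 0, -87/224, 12/49)
Σ b_i: 5/9·1 + (-9/116)·1 + (-16/261)·1 + 7/12·1 = 1 ✓
b·c: (-9/116)·5/3 + (-16/261)·(-3/4) + 7/12·1 = 1/2 ✓
b·c²: (-9/116)·25/9 + (-16/261)·9/16 + 7/12·1 = 1/3 ✓
b·Ac: (-16/261)·(-87/224) + 7/12·12/49 = 1/6 ✓
b·c³: (-9/116)·125/27 + (-16/261)·(-27/64) + 7/12·1 = 1/4 ✓
b·(c∘Ac): (-16/261)·261/896 + 7/12·12/49 = 1/8 ✓
b·Ac²: (-16/261)·(-145/224) + 7/12·11/147 = 1/12 ✓
b·A²c: 7/12·1/14 = 1/24 ✓; 4 stages ⇒ order 4.

4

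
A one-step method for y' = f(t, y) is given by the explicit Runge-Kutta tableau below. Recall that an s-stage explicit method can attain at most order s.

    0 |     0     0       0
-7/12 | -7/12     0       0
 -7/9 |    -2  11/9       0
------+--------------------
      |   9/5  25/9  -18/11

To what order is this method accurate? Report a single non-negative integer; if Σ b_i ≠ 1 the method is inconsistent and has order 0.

0

b = (9/5, 25/9, -18/11)
c = (0, -7/12, -7/9)
Ac = (0, 0, -77/108)
Σ b_i: 9/5·1 + 25/9·1 + (-18/11)·1 = 1456/495 ≠ 1 ⇒ order 0.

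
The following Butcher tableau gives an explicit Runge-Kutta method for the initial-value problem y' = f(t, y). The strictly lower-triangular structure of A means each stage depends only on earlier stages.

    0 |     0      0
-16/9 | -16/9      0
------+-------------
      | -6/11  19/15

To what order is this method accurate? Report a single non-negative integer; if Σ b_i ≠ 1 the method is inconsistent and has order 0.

b = (-6/11, 19/15)
c = (0, -16/9)
Σ b_i: (-6/11)·1 + 19/15·1 = 119/165 ≠ 1 ⇒ order 0.

0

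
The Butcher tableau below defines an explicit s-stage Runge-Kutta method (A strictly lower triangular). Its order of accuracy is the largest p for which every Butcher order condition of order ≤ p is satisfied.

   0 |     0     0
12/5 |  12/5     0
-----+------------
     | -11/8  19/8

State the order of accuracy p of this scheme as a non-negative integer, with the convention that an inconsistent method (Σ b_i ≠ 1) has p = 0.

b = (-11/8, 19/8)
c = (0, 12/5)
Σ b_i: (-11/8)·1 + 19/8·1 = 1 ✓
b·c: 19/8·12/5 = 57/10 ≠ 1/2 ⇒ order 1.

1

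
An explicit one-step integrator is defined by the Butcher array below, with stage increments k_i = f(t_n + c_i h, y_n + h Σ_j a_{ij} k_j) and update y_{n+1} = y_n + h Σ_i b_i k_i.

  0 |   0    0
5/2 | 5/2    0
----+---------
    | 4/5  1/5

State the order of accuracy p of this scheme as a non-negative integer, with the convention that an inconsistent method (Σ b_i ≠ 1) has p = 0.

2

b = (4/5, 1/5)
c = (0, 5/2)
Σ b_i: 4/5·1 + 1/5·1 = 1 ✓
b·c: 1/5·5/2 = 1/2 ✓; 2 stages ⇒ order 2.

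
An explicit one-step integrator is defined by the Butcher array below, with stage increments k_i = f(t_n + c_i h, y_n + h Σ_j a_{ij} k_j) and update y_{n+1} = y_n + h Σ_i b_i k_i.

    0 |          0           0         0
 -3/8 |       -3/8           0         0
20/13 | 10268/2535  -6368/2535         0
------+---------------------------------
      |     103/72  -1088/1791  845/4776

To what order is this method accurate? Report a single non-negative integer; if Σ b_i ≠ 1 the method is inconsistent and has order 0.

3

b = (103/72, -1088/1791, 845/4776)
c = (0, -3/8, 20/13)
Ac = (0, 0, 796/845)
Σ b_i: 103/72·1 + (-1088/1791)·1 + 845/4776·1 = 1 ✓
b·c: (-1088/1791)·(-3/8) + 845/4776·20/13 = 1/2 ✓
b·c²: (-1088/1791)·9/64 + 845/4776·400/169 = 1/3 ✓
b·Ac: 845/4776·796/845 = 1/6 ✓; 3 stages ⇒ order 3.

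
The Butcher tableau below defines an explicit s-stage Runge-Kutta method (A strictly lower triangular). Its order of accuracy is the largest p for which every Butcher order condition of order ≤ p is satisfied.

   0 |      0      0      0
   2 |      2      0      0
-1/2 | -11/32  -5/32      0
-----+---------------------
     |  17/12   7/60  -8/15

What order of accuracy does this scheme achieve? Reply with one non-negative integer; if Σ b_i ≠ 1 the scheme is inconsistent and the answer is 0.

b = (17/12, 7/60, -8/15)
c = (0, 2, -1/2)
Ac = (0, 0, -5/16)
Σ b_i: 17/12·1 + 7/60·1 + (-8/15)·1 = 1 ✓
b·c: 7/60·2 + (-8/15)·(-1/2) = 1/2 ✓
b·c²: 7/60·4 + (-8/15)·1/4 = 1/3 ✓
b·Ac: (-8/15)·(-5/16) = 1/6 ✓; 3 stages ⇒ order 3.

3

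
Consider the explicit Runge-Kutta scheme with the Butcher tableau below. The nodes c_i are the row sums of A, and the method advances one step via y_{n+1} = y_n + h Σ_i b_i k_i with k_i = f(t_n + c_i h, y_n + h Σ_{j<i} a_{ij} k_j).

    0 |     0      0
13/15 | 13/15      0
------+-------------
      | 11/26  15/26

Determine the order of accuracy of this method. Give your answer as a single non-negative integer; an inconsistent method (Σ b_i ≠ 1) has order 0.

b = (11/26, 15/26)
c = (0, 13/15)
Σ b_i: 11/26·1 + 15/26·1 = 1 ✓
b·c: 15/26·13/15 = 1/2 ✓; 2 stages ⇒ order 2.

2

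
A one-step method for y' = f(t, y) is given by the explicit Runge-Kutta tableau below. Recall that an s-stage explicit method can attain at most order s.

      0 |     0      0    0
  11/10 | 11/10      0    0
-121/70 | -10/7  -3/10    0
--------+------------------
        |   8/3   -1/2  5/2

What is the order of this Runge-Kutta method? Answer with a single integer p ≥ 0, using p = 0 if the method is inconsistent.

0

b = (8/3, -1/2, 5/2)
c = (0, 11/10, -121/70)
Ac = (0, 0, -33/100)
Σ b_i: 8/3·1 + (-1/2)·1 + 5/2·1 = 14/3 ≠ 1 ⇒ order 0.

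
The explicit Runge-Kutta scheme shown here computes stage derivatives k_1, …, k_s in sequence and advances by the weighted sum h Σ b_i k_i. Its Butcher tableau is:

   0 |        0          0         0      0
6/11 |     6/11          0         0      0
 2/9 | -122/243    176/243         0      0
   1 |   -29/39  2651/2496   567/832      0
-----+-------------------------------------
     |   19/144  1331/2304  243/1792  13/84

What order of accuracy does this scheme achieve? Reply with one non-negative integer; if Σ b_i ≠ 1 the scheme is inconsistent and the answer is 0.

4

b = (19/144, 1331/2304, 243/1792, 13/84)
c = (0, 6/11, 2/9, 1)
Ac = (0, 0, 32/81, 19/26)
Σ b_i: 19/144·1 + 1331/2304·1 + 243/1792·1 + 13/84·1 = 1 ✓
b·c: 1331/2304·6/11 + 243/1792·2/9 + 13/84·1 = 1/2 ✓
b·c²: 1331/2304·36/121 + 243/1792·4/81 + 13/84·1 = 1/3 ✓
b·Ac: 243/1792·32/81 + 13/84·19/26 = 1/6 ✓
b·c³: 1331/2304·216/1331 + 243/1792·8/729 + 13/84·1 = 1/4 ✓
b·(c∘Ac): 243/1792·64/729 + 13/84·19/26 = 1/8 ✓
b·Ac²: 243/1792·64/297 + 13/84·50/143 = 1/12 ✓
b·A²c: 13/84·7/26 = 1/24 ✓; 4 stages ⇒ order 4.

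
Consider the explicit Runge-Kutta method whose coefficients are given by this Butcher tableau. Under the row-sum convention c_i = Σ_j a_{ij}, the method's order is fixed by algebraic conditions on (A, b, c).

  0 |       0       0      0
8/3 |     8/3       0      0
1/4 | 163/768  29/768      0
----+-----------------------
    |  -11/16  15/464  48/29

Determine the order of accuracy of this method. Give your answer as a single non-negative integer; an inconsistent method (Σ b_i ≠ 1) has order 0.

3

b = (-11/16, 15/464, 48/29)
c = (0, 8/3, 1/4)
Ac = (0, 0, 29/288)
Σ b_i: (-11/16)·1 + 15/464·1 + 48/29·1 = 1 ✓
b·c: 15/464·8/3 + 48/29·1/4 = 1/2 ✓
b·c²: 15/464·64/9 + 48/29·1/16 = 1/3 ✓
b·Ac: 48/29·29/288 = 1/6 ✓; 3 stages ⇒ order 3.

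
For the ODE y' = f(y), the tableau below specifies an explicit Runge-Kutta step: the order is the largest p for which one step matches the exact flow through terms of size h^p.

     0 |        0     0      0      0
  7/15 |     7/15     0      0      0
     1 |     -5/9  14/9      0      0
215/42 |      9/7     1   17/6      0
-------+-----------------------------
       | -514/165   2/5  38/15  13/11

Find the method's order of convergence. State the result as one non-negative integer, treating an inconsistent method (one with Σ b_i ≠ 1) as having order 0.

b = (-514/165, 2/5, 38/15, 13/11)
c = (0, 7/15, 1, 215/42)
Ac = (0, 0, 98/135, 33/10)
Σ b_i: (-514/165)·1 + 2/5·1 + 38/15·1 + 13/11·1 = 1 ✓
b·c: 2/5·7/15 + 38/15·1 + 13/11·215/42 = 101291/11550 ≠ 1/2 ⇒ order 1.

1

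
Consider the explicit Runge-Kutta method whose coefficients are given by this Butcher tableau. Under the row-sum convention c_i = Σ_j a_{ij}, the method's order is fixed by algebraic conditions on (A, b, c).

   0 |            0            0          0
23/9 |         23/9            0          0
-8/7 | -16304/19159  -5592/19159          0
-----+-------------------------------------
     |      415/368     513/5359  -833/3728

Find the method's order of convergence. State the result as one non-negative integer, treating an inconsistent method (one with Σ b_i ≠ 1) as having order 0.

3

b = (415/368, 513/5359, -833/3728)
c = (0, 23/9, -8/7)
Ac = (0, 0, -1864/2499)
Σ b_i: 415/368·1 + 513/5359·1 + (-833/3728)·1 = 1 ✓
b·c: 513/5359·23/9 + (-833/3728)·(-8/7) = 1/2 ✓
b·c²: 513/5359·529/81 + (-833/3728)·64/49 = 1/3 ✓
b·Ac: (-833/3728)·(-1864/2499) = 1/6 ✓; 3 stages ⇒ order 3.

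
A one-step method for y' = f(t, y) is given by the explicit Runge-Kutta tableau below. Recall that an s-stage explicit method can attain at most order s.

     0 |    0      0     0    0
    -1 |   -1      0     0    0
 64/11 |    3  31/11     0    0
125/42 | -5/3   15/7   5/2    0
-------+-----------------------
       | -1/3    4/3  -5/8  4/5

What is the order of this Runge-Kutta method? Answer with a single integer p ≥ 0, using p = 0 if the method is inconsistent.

b = (-1/3, 4/3, -5/8, 4/5)
c = (0, -1, 64/11, 125/42)
Ac = (0, 0, -31/11, 955/77)
Σ b_i: (-1/3)·1 + 4/3·1 + (-5/8)·1 + 4/5·1 = 47/40 ≠ 1 ⇒ order 0.

0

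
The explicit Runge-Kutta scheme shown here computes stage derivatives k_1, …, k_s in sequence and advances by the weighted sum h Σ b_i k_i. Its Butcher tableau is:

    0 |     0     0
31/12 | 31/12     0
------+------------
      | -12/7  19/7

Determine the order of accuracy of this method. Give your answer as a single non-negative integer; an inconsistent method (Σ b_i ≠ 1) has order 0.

b = (-12/7, 19/7)
c = (0, 31/12)
Σ b_i: (-12/7)·1 + 19/7·1 = 1 ✓
b·c: 19/7·31/12 = 589/84 ≠ 1/2 ⇒ order 1.

1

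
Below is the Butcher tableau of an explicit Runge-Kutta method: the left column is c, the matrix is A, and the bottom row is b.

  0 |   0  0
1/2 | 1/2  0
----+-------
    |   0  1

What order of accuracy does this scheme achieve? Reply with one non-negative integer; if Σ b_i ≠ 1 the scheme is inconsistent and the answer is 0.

2

b = (0, 1)
c = (0, 1/2)
Σ b_i: 1·1 = 1 ✓
b·c: 1·1/2 = 1/2 ✓; 2 stages ⇒ order 2.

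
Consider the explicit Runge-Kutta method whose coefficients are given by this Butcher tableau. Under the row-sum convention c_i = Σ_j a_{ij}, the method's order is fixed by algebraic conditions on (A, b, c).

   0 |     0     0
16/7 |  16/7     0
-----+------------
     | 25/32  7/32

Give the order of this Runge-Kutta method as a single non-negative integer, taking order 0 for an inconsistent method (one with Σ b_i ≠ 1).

2

b = (25/32, 7/32)
c = (0, 16/7)
Σ b_i: 25/32·1 + 7/32·1 = 1 ✓
b·c: 7/32·16/7 = 1/2 ✓; 2 stages ⇒ order 2.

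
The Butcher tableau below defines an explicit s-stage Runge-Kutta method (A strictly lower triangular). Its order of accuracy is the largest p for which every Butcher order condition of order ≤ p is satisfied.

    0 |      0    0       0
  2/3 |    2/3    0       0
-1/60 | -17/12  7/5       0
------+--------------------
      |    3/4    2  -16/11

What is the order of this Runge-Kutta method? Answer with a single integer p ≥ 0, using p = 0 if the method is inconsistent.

0

b = (3/4, 2, -16/11)
c = (0, 2/3, -1/60)
Ac = (0, 0, 14/15)
Σ b_i: 3/4·1 + 2·1 + (-16/11)·1 = 57/44 ≠ 1 ⇒ order 0.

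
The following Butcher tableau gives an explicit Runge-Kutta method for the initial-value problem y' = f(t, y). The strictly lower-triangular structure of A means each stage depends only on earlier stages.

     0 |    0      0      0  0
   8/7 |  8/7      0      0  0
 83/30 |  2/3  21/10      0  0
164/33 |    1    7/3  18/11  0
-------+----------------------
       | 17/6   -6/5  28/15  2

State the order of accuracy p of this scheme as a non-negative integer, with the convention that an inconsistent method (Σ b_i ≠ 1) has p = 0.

b = (17/6, -6/5, 28/15, 2)
c = (0, 8/7, 83/30, 164/33)
Ac = (0, 0, 12/5, 1187/165)
Σ b_i: 17/6·1 + (-6/5)·1 + 28/15·1 + 2·1 = 11/2 ≠ 1 ⇒ order 0.

0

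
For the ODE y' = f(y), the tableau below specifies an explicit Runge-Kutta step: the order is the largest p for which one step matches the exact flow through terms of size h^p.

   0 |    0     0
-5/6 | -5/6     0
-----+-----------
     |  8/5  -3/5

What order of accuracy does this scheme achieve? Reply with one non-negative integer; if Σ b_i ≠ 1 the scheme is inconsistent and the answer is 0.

b = (8/5, -3/5)
c = (0, -5/6)
Σ b_i: 8/5·1 + (-3/5)·1 = 1 ✓
b·c: (-3/5)·(-5/6) = 1/2 ✓; 2 stages ⇒ order 2.

2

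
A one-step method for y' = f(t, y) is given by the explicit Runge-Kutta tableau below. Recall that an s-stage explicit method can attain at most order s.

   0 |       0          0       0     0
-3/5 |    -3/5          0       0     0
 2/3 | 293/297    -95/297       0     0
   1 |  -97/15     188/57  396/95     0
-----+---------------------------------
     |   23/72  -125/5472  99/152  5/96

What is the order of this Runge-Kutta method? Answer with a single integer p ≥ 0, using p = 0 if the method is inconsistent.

4

b = (23/72, -125/5472, 99/152, 5/96)
c = (0, -3/5, 2/3, 1)
Ac = (0, 0, 19/99, 4/5)
Σ b_i: 23/72·1 + (-125/5472)·1 + 99/152·1 + 5/96·1 = 1 ✓
b·c: (-125/5472)·(-3/5) + 99/152·2/3 + 5/96·1 = 1/2 ✓
b·c²: (-125/5472)·9/25 + 99/152·4/9 + 5/96·1 = 1/3 ✓
b·Ac: 99/152·19/99 + 5/96·4/5 = 1/6 ✓
b·c³: (-125/5472)·(-27/125) + 99/152·8/27 + 5/96·1 = 1/4 ✓
b·(c∘Ac): 99/152·38/297 + 5/96·4/5 = 1/8 ✓
b·Ac²: 99/152·(-19/165) + 5/96·76/25 = 1/12 ✓
b·A²c: 5/96·4/5 = 1/24 ✓; 4 stages ⇒ order 4.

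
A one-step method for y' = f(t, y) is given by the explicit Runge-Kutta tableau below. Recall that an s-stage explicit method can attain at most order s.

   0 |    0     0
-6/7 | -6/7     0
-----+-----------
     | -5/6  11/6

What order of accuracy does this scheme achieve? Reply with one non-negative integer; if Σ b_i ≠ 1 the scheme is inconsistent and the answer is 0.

b = (-5/6, 11/6)
c = (0, -6/7)
Σ b_i: (-5/6)·1 + 11/6·1 = 1 ✓
b·c: 11/6·(-6/7) = -11/7 ≠ 1/2 ⇒ order 1.

1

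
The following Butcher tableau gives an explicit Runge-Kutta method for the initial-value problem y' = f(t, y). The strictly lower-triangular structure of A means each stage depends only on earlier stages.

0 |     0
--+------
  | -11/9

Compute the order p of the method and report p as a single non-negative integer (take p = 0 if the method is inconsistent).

0

b = (-11/9)
c = (0)
Σ b_i: (-11/9)·1 = -11/9 ≠ 1 ⇒ order 0.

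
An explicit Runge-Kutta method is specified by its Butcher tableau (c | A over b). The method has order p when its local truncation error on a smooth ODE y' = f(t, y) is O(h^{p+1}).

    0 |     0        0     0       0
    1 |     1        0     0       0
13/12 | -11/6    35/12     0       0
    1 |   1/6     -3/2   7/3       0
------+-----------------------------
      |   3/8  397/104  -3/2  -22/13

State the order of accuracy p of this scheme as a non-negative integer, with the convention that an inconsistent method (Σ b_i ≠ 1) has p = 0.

2

b = (3/8, 397/104, -3/2, -22/13)
c = (0, 1, 13/12, 1)
Ac = (0, 0, 35/12, 37/36)
Σ b_i: 3/8·1 + 397/104·1 + (-3/2)·1 + (-22/13)·1 = 1 ✓
b·c: 397/104·1 + (-3/2)·13/12 + (-22/13)·1 = 1/2 ✓
b·c²: 397/104·1 + (-3/2)·169/144 + (-22/13)·1 = 35/96 ≠ 1/3 ⇒ order 2.
b·Ac: (-3/2)·35/12 + (-22/13)·37/36 = -5723/936 ≠ 1/6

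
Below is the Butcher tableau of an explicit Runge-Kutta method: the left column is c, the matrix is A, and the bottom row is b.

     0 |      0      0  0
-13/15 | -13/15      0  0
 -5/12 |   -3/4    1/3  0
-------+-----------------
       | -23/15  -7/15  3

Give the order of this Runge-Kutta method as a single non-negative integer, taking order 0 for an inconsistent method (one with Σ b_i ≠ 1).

b = (-23/15, -7/15, 3)
c = (0, -13/15, -5/12)
Ac = (0, 0, -13/45)
Σ b_i: (-23/15)·1 + (-7/15)·1 + 3·1 = 1 ✓
b·c: (-7/15)·(-13/15) + 3·(-5/12) = -761/900 ≠ 1/2 ⇒ order 1.

1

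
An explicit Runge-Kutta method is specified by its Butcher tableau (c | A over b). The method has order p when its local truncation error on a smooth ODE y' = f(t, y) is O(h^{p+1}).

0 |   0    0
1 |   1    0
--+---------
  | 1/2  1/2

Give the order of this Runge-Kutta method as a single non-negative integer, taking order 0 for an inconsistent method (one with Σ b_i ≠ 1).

2

b = (1/2, 1/2)
c = (0, 1)
Σ b_i: 1/2·1 + 1/2·1 = 1 ✓
b·c: 1/2·1 = 1/2 ✓; 2 stages ⇒ order 2.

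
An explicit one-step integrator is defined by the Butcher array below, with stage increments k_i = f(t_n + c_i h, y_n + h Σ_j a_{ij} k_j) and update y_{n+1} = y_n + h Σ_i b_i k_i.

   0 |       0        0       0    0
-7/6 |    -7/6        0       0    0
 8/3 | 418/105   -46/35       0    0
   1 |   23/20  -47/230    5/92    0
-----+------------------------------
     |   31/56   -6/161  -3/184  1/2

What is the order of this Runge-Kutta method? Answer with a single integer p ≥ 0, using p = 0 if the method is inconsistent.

4

b = (31/56, -6/161, -3/184, 1/2)
c = (0, -7/6, 8/3, 1)
Ac = (0, 0, 23/15, 23/60)
Σ b_i: 31/56·1 + (-6/161)·1 + (-3/184)·1 + 1/2·1 = 1 ✓
b·c: (-6/161)·(-7/6) + (-3/184)·8/3 + 1/2·1 = 1/2 ✓
b·c²: (-6/161)·49/36 + (-3/184)·64/9 + 1/2·1 = 1/3 ✓
b·Ac: (-3/184)·23/15 + 1/2·23/60 = 1/6 ✓
b·c³: (-6/161)·(-343/216) + (-3/184)·512/27 + 1/2·1 = 1/4 ✓
b·(c∘Ac): (-3/184)·184/45 + 1/2·23/60 = 1/8 ✓
b·Ac²: (-3/184)·(-161/90) + 1/2·13/120 = 1/12 ✓
b·A²c: 1/2·1/12 = 1/24 ✓; 4 stages ⇒ order 4.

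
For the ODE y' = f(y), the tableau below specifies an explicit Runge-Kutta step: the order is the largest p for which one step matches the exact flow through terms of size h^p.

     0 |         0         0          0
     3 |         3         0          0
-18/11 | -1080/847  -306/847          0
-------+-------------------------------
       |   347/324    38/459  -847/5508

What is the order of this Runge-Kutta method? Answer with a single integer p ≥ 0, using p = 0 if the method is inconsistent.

3

b = (347/324, 38/459, -847/5508)
c = (0, 3, -18/11)
Ac = (0, 0, -918/847)
Σ b_i: 347/324·1 + 38/459·1 + (-847/5508)·1 = 1 ✓
b·c: 38/459·3 + (-847/5508)·(-18/11) = 1/2 ✓
b·c²: 38/459·9 + (-847/5508)·324/121 = 1/3 ✓
b·Ac: (-847/5508)·(-918/847) = 1/6 ✓; 3 stages ⇒ order 3.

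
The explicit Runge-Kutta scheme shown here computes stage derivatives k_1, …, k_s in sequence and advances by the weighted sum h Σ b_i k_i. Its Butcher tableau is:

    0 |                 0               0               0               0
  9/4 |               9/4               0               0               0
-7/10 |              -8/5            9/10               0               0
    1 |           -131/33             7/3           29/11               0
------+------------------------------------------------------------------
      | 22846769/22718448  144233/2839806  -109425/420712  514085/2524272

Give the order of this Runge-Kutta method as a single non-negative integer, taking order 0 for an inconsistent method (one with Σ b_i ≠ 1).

b = (22846769/22718448, 144233/2839806, -109425/420712, 514085/2524272)
c = (0, 9/4, -7/10, 1)
Ac = (0, 0, 81/40, 749/220)
Σ b_i: 22846769/22718448·1 + 144233/2839806·1 + (-109425/420712)·1 + 514085/2524272·1 = 1 ✓
b·c: 144233/2839806·9/4 + (-109425/420712)·(-7/10) + 514085/2524272·1 = 1/2 ✓
b·c²: 144233/2839806·81/16 + (-109425/420712)·49/100 + 514085/2524272·1 = 1/3 ✓
b·Ac: (-109425/420712)·81/40 + 514085/2524272·749/220 = 1/6 ✓
b·c³: 144233/2839806·729/64 + (-109425/420712)·(-343/1000) + 514085/2524272·1 = 87985631/100970880 ≠ 1/4 ⇒ order 3.
b·(c∘Ac): (-109425/420712)·(-567/400) + 514085/2524272·749/220 = 21447083/20194176 ≠ 1/8
b·Ac²: (-109425/420712)·729/160 + 514085/2524272·57659/4400 = 149813099/100970880 ≠ 1/12
b·A²c: 514085/2524272·2349/440 = 7318701/6731392 ≠ 1/24

3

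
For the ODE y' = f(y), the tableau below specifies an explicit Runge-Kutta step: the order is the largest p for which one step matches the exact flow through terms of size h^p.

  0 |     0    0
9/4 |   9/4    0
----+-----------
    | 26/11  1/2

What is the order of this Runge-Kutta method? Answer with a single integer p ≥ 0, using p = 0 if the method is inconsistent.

0

b = (26/11, 1/2)
c = (0, 9/4)
Σ b_i: 26/11·1 + 1/2·1 = 63/22 ≠ 1 ⇒ order 0.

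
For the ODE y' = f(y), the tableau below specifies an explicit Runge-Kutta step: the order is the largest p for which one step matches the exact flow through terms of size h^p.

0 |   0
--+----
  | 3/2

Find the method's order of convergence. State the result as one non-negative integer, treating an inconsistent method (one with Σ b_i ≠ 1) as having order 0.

0

b = (3/2)
c = (0)
Σ b_i: 3/2·1 = 3/2 ≠ 1 ⇒ order 0.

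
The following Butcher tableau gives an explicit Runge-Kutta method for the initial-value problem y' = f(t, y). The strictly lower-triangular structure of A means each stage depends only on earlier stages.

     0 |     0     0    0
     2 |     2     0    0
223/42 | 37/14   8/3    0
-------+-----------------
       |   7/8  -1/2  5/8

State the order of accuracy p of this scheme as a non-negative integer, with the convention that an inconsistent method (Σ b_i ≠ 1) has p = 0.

b = (7/8, -1/2, 5/8)
c = (0, 2, 223/42)
Ac = (0, 0, 16/3)
Σ b_i: 7/8·1 + (-1/2)·1 + 5/8·1 = 1 ✓
b·c: (-1/2)·2 + 5/8·223/42 = 779/336 ≠ 1/2 ⇒ order 1.

1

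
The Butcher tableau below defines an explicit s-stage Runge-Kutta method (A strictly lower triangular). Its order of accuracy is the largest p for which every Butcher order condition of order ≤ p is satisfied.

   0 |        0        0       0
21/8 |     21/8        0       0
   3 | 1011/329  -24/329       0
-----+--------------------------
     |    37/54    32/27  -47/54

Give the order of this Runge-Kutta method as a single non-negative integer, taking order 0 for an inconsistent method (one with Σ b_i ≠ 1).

3

b = (37/54, 32/27, -47/54)
c = (0, 21/8, 3)
Ac = (0, 0, -9/47)
Σ b_i: 37/54·1 + 32/27·1 + (-47/54)·1 = 1 ✓
b·c: 32/27·21/8 + (-47/54)·3 = 1/2 ✓
b·c²: 32/27·441/64 + (-47/54)·9 = 1/3 ✓
b·Ac: (-47/54)·(-9/47) = 1/6 ✓; 3 stages ⇒ order 3.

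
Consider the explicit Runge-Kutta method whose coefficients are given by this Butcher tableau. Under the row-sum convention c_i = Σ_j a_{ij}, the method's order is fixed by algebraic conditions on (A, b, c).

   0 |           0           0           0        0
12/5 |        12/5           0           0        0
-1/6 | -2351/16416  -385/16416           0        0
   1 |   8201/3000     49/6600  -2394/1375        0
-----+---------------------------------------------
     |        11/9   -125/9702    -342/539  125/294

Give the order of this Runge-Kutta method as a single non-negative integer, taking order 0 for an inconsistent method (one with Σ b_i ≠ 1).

b = (11/9, -125/9702, -342/539, 125/294)
c = (0, 12/5, -1/6, 1)
Ac = (0, 0, -77/1368, 77/250)
Σ b_i: 11/9·1 + (-125/9702)·1 + (-342/539)·1 + 125/294·1 = 1 ✓
b·c: (-125/9702)·12/5 + (-342/539)·(-1/6) + 125/294·1 = 1/2 ✓
b·c²: (-125/9702)·144/25 + (-342/539)·1/36 + 125/294·1 = 1/3 ✓
b·Ac: (-342/539)·(-77/1368) + 125/294·77/250 = 1/6 ✓
b·c³: (-125/9702)·1728/125 + (-342/539)·(-1/216) + 125/294·1 = 1/4 ✓
b·(c∘Ac): (-342/539)·77/8208 + 125/294·77/250 = 1/8 ✓
b·Ac²: (-342/539)·(-77/570) + 125/294·(-7/1250) = 1/12 ✓
b·A²c: 125/294·49/500 = 1/24 ✓; 4 stages ⇒ order 4.

4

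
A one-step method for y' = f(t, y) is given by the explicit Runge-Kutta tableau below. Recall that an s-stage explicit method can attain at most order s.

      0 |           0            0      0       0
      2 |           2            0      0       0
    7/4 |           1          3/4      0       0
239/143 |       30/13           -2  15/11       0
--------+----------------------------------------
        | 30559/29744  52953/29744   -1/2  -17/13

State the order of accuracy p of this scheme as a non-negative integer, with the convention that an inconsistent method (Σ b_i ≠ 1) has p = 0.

b = (30559/29744, 52953/29744, -1/2, -17/13)
c = (0, 2, 7/4, 239/143)
Ac = (0, 0, 3/2, -71/44)
Σ b_i: 30559/29744·1 + 52953/29744·1 + (-1/2)·1 + (-17/13)·1 = 1 ✓
b·c: 52953/29744·2 + (-1/2)·7/4 + (-17/13)·239/143 = 1/2 ✓
b·c²: 52953/29744·4 + (-1/2)·49/16 + (-17/13)·57121/20449 = 16478395/8506784 ≠ 1/3 ⇒ order 2.
b·Ac: (-1/2)·3/2 + (-17/13)·(-71/44) = 389/286 ≠ 1/6

2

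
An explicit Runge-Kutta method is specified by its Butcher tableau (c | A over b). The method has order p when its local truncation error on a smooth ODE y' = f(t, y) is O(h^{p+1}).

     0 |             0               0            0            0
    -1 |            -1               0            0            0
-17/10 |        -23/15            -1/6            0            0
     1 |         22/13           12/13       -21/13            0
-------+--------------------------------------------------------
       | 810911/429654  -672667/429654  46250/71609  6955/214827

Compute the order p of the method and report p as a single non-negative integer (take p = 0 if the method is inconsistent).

3

b = (810911/429654, -672667/429654, 46250/71609, 6955/214827)
c = (0, -1, -17/10, 1)
Ac = (0, 0, 1/6, 237/130)
Σ b_i: 810911/429654·1 + (-672667/429654)·1 + 46250/71609·1 + 6955/214827·1 = 1 ✓
b·c: (-672667/429654)·(-1) + 46250/71609·(-17/10) + 6955/214827·1 = 1/2 ✓
b·c²: (-672667/429654)·1 + 46250/71609·289/100 + 6955/214827·1 = 1/3 ✓
b·Ac: 46250/71609·1/6 + 6955/214827·237/130 = 1/6 ✓
b·c³: (-672667/429654)·(-1) + 46250/71609·(-4913/1000) + 6955/214827·1 = -451187/286436 ≠ 1/4 ⇒ order 3.
b·(c∘Ac): 46250/71609·(-17/60) + 6955/214827·237/130 = -26633/214827 ≠ 1/8
b·Ac²: 46250/71609·(-1/6) + 6955/214827·(-4869/1300) = -983483/4296540 ≠ 1/12
b·A²c: 6955/214827·(-7/26) = -3745/429654 ≠ 1/24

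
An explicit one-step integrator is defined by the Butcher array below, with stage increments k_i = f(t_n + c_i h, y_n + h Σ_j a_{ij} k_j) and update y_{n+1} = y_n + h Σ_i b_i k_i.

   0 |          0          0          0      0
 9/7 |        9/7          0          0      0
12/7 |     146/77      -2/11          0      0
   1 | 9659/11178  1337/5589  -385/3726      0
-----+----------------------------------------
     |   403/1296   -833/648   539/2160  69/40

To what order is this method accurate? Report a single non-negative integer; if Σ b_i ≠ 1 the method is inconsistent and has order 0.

b = (403/1296, -833/648, 539/2160, 69/40)
c = (0, 9/7, 12/7, 1)
Ac = (0, 0, -18/77, 3/23)
Σ b_i: 403/1296·1 + (-833/648)·1 + 539/2160·1 + 69/40·1 = 1 ✓
b·c: (-833/648)·9/7 + 539/2160·12/7 + 69/40·1 = 1/2 ✓
b·c²: (-833/648)·81/49 + 539/2160·144/49 + 69/40·1 = 1/3 ✓
b·Ac: 539/2160·(-18/77) + 69/40·3/23 = 1/6 ✓
b·c³: (-833/648)·729/343 + 539/2160·1728/343 + 69/40·1 = 1/4 ✓
b·(c∘Ac): 539/2160·(-216/539) + 69/40·3/23 = 1/8 ✓
b·Ac²: 539/2160·(-162/539) + 69/40·19/207 = 1/12 ✓
b·A²c: 69/40·5/207 = 1/24 ✓; 4 stages ⇒ order 4.

4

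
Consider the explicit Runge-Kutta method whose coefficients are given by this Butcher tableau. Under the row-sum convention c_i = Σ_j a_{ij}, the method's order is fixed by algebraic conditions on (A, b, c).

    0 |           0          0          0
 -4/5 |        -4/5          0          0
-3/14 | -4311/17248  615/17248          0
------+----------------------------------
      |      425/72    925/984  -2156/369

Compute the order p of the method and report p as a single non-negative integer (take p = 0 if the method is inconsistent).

b = (425/72, 925/984, -2156/369)
c = (0, -4/5, -3/14)
Ac = (0, 0, -123/4312)
Σ b_i: 425/72·1 + 925/984·1 + (-2156/369)·1 = 1 ✓
b·c: 925/984·(-4/5) + (-2156/369)·(-3/14) = 1/2 ✓
b·c²: 925/984·16/25 + (-2156/369)·9/196 = 1/3 ✓
b·Ac: (-2156/369)·(-123/4312) = 1/6 ✓; 3 stages ⇒ order 3.

3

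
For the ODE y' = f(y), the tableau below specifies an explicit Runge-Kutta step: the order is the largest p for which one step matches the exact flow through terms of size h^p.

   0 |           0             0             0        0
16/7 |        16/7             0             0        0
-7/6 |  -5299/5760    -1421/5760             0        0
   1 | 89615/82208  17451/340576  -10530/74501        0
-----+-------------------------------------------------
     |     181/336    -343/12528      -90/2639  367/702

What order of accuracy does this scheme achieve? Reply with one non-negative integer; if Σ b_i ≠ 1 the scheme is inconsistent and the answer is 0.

b = (181/336, -343/12528, -90/2639, 367/702)
c = (0, 16/7, -7/6, 1)
Ac = (0, 0, -203/360, 207/734)
Σ b_i: 181/336·1 + (-343/12528)·1 + (-90/2639)·1 + 367/702·1 = 1 ✓
b·c: (-343/12528)·16/7 + (-90/2639)·(-7/6) + 367/702·1 = 1/2 ✓
b·c²: (-343/12528)·256/49 + (-90/2639)·49/36 + 367/702·1 = 1/3 ✓
b·Ac: (-90/2639)·(-203/360) + 367/702·207/734 = 1/6 ✓
b·c³: (-343/12528)·4096/343 + (-90/2639)·(-343/216) + 367/702·1 = 1/4 ✓
b·(c∘Ac): (-90/2639)·1421/2160 + 367/702·207/734 = 1/8 ✓
b·Ac²: (-90/2639)·(-58/45) + 367/702·387/5138 = 1/12 ✓
b·A²c: 367/702·117/1468 = 1/24 ✓; 4 stages ⇒ order 4.

4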